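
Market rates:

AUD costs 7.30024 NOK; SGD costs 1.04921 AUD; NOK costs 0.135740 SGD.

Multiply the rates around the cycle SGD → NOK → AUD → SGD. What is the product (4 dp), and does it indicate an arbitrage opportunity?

0.9618 (arbitrage exists)

Around SGD → NOK → AUD → SGD: 1 ÷ 0.135740 ÷ 7.30024 ÷ 1.04921 = 0.961817
Product < 1; profitable direction is SGD → AUD → NOK → SGD.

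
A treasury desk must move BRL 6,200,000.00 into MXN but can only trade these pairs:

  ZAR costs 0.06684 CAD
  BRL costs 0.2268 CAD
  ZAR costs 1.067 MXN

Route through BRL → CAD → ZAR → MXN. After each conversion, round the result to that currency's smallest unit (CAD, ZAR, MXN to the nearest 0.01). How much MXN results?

BRL 6,200,000.00 × 0.2268 = CAD 1,406,160.00
CAD 1,406,160.00 ÷ 0.06684 = ZAR 21,037,701.97
ZAR 21,037,701.97 × 1.067 = MXN 22,447,228.00

MXN 22,447,228.00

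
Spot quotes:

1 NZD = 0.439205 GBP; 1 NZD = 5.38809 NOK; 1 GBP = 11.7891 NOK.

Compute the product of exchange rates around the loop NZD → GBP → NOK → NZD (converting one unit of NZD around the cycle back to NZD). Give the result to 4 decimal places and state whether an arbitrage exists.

0.9610 (arbitrage exists)

Around NZD → GBP → NOK → NZD: 1 × 0.439205 × 11.7891 ÷ 5.38809 = 0.960977
Product < 1; profitable direction is NZD → NOK → GBP → NZD.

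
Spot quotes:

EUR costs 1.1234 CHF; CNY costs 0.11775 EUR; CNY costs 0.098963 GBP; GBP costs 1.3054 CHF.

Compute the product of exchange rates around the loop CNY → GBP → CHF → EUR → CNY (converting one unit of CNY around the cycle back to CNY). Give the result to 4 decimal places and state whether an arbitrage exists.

0.9766 (arbitrage exists)

Around CNY → GBP → CHF → EUR → CNY: 1 × 0.098963 × 1.3054 ÷ 1.1234 ÷ 0.11775 = 0.976610
Product < 1; profitable direction is CNY → EUR → CHF → GBP → CNY.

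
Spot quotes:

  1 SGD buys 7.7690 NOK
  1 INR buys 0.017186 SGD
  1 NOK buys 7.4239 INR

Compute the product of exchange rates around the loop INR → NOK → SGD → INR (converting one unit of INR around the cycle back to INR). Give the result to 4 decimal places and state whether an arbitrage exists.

1.0089 (arbitrage exists)

Around INR → NOK → SGD → INR: 1 ÷ 7.4239 ÷ 7.7690 ÷ 0.017186 = 1.008853
Product > 1; profitable direction is INR → NOK → SGD → INR.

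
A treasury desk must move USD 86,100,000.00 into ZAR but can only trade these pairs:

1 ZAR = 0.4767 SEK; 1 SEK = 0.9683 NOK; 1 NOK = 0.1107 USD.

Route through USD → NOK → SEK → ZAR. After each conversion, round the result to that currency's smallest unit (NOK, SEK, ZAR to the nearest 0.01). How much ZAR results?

ZAR 1,685,002,101.28

USD 86,100,000.00 ÷ 0.1107 = NOK 777,777,777.78
NOK 777,777,777.78 ÷ 0.9683 = SEK 803,240,501.68
SEK 803,240,501.68 ÷ 0.4767 = ZAR 1,685,002,101.28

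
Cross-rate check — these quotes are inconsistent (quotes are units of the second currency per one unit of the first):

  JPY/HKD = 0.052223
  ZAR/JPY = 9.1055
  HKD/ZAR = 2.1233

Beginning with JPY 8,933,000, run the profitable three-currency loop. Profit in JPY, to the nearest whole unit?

Profitable loop is JPY → HKD → ZAR → JPY:
JPY 8,933,000 × 0.052223 = HKD 466,508.06
HKD 466,508.06 × 2.1233 = ZAR 990,536.56
ZAR 990,536.56 × 9.1055 = JPY 9,019,331
Profit = JPY 9,019,331 − JPY 8,933,000

Profit: JPY 86,331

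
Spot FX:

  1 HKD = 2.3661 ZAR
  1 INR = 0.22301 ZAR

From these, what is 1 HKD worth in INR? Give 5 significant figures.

1 HKD × 2.3661 = 2.3661 ZAR
2.3661 ZAR ÷ 0.22301 = 10.6098 INR

HKD/INR = 10.610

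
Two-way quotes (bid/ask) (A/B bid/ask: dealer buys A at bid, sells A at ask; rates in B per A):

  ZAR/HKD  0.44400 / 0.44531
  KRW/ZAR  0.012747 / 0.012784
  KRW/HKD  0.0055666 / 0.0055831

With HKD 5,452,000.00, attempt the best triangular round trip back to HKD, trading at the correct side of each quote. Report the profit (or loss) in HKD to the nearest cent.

Net profit: HKD 74,770.06

Best loop HKD → KRW → ZAR → HKD:
HKD 5,452,000.00 ÷ 0.0055831 (buy KRW at ask) = KRW 976,518,422
KRW 976,518,422 × 0.012747 (sell KRW at bid) = ZAR 12,447,680.32
ZAR 12,447,680.32 × 0.44400 (sell ZAR at bid) = HKD 5,526,770.06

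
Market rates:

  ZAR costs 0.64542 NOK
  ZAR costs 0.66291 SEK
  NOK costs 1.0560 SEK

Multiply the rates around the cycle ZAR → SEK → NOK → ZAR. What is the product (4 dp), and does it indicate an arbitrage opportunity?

0.9726 (arbitrage exists)

Around ZAR → SEK → NOK → ZAR: 1 × 0.66291 ÷ 1.0560 ÷ 0.64542 = 0.972631
Product < 1; profitable direction is ZAR → NOK → SEK → ZAR.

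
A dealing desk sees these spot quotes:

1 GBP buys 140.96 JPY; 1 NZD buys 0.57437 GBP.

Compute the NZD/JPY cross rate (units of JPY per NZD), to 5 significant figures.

1 NZD × 0.57437 = 0.57437 GBP
0.57437 GBP × 140.96 = 80.9632 JPY

NZD/JPY = 80.963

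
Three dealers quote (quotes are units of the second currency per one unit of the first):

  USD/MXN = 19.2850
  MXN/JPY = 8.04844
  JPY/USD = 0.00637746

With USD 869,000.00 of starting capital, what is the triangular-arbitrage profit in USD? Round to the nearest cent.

Profit: USD 8,891.17

Profitable loop is USD → JPY → MXN → USD:
USD 869,000.00 ÷ 0.00637746 = JPY 136,261,145
JPY 136,261,145 ÷ 8.04844 = MXN 16,930,131.15
MXN 16,930,131.15 ÷ 19.2850 = USD 877,891.17
Profit = USD 877,891.17 − USD 869,000.00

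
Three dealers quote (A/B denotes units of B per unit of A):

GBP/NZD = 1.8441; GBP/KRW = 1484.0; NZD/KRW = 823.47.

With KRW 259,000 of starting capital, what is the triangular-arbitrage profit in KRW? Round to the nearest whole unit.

Profitable loop is KRW → GBP → NZD → KRW:
KRW 259,000 ÷ 1484.0 = GBP 174.53
GBP 174.53 × 1.8441 = NZD 321.85
NZD 321.85 × 823.47 = KRW 265,032
Profit = KRW 265,032 − KRW 259,000

Profit: KRW 6,032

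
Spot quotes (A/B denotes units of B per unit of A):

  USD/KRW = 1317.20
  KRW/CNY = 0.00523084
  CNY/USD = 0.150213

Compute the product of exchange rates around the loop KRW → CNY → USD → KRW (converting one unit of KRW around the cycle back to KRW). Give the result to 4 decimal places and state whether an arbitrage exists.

Around KRW → CNY → USD → KRW: 1 × 0.00523084 × 0.150213 × 1317.20 = 1.034977
Product > 1; profitable direction is KRW → CNY → USD → KRW.

1.0350 (arbitrage exists)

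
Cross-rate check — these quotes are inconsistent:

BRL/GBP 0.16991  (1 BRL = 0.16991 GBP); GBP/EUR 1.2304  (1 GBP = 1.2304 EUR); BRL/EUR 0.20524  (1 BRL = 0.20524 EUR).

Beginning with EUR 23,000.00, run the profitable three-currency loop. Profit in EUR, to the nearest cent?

Profit: EUR 427.78

Profitable loop is EUR → BRL → GBP → EUR:
EUR 23,000.00 ÷ 0.20524 = BRL 112,063.93
BRL 112,063.93 × 0.16991 = GBP 19,040.78
GBP 19,040.78 × 1.2304 = EUR 23,427.78
Profit = EUR 23,427.78 − EUR 23,000.00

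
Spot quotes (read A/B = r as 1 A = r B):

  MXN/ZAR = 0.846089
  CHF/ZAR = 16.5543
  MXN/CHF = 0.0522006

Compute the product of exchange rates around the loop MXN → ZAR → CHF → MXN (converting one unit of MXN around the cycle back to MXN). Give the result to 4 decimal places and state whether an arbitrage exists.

0.9791 (arbitrage exists)

Around MXN → ZAR → CHF → MXN: 1 × 0.846089 ÷ 16.5543 ÷ 0.0522006 = 0.979106
Product < 1; profitable direction is MXN → CHF → ZAR → MXN.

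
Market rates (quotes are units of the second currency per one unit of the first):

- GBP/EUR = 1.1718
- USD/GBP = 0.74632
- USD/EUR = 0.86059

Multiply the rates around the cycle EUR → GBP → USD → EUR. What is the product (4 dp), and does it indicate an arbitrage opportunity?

Around EUR → GBP → USD → EUR: 1 ÷ 1.1718 ÷ 0.74632 × 0.86059 = 0.984051
Product < 1; profitable direction is EUR → USD → GBP → EUR.

0.9841 (arbitrage exists)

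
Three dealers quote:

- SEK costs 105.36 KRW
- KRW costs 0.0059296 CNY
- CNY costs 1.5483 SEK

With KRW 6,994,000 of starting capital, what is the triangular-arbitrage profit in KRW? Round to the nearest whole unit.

Profitable loop is KRW → SEK → CNY → KRW:
KRW 6,994,000 ÷ 105.36 = SEK 66,381.93
SEK 66,381.93 ÷ 1.5483 = CNY 42,874.07
CNY 42,874.07 ÷ 0.0059296 = KRW 7,230,517
Profit = KRW 7,230,517 − KRW 6,994,000

Profit: KRW 236,517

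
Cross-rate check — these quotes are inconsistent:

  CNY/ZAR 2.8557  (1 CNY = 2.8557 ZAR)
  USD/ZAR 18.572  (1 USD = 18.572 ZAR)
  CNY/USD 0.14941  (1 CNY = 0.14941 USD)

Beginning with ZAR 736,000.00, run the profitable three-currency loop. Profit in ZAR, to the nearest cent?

Profitable loop is ZAR → USD → CNY → ZAR:
ZAR 736,000.00 ÷ 18.572 = USD 39,629.55
USD 39,629.55 ÷ 0.14941 = CNY 265,240.28
CNY 265,240.28 × 2.8557 = ZAR 757,446.66
Profit = ZAR 757,446.66 − ZAR 736,000.00

Profit: ZAR 21,446.66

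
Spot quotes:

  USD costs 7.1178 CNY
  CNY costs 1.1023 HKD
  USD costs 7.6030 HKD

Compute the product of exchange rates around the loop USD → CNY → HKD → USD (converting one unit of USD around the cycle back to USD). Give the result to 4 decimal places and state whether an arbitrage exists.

Around USD → CNY → HKD → USD: 1 × 7.1178 × 1.1023 ÷ 7.6030 = 1.031955
Product > 1; profitable direction is USD → CNY → HKD → USD.

1.0320 (arbitrage exists)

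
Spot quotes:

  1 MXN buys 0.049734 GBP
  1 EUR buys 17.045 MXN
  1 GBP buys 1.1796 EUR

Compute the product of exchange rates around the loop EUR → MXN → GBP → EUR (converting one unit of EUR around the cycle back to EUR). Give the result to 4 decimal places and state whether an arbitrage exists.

Around EUR → MXN → GBP → EUR: 1 × 17.045 × 0.049734 × 1.1796 = 0.999966
Product ≈ 1 (deviation 0.003%, within rounding noise).

1.0000 (no arbitrage)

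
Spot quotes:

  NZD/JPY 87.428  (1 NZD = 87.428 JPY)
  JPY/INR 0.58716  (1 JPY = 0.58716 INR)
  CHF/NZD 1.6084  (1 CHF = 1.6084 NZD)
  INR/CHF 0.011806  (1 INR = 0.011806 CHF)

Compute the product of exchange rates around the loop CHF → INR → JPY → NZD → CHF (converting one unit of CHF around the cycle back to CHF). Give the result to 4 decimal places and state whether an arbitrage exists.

Around CHF → INR → JPY → NZD → CHF: 1 ÷ 0.011806 ÷ 0.58716 ÷ 87.428 ÷ 1.6084 = 1.025879
Product > 1; profitable direction is CHF → INR → JPY → NZD → CHF.

1.0259 (arbitrage exists)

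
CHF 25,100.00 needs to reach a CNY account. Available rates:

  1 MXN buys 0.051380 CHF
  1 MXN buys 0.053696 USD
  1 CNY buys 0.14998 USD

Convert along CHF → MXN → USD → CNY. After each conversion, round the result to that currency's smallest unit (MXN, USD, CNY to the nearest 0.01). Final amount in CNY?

CHF 25,100.00 ÷ 0.051380 = MXN 488,516.93
MXN 488,516.93 × 0.053696 = USD 26,231.41
USD 26,231.41 ÷ 0.14998 = CNY 174,899.39

CNY 174,899.39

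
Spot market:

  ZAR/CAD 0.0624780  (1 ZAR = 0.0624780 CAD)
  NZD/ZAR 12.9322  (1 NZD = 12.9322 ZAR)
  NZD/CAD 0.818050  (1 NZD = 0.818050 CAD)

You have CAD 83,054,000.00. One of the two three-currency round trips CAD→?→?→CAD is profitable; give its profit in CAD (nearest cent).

Profit: CAD 1,035,325.95

Profitable loop is CAD → ZAR → NZD → CAD:
CAD 83,054,000.00 ÷ 0.0624780 = ZAR 1,329,331,924.84
ZAR 1,329,331,924.84 ÷ 12.9322 = NZD 102,792,403.83
NZD 102,792,403.83 × 0.818050 = CAD 84,089,325.95
Profit = CAD 84,089,325.95 − CAD 83,054,000.00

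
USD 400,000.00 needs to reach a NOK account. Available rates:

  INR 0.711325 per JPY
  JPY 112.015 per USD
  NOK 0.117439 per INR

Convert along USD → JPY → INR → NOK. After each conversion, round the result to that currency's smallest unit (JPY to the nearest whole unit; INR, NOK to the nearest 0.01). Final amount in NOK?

NOK 3,742,972.11

USD 400,000.00 × 112.015 = JPY 44,806,000
JPY 44,806,000 × 0.711325 = INR 31,871,627.95
INR 31,871,627.95 × 0.117439 = NOK 3,742,972.11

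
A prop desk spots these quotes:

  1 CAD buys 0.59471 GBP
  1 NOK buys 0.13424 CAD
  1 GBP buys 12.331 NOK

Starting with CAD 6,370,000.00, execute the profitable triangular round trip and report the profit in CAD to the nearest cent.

Profitable loop is CAD → NOK → GBP → CAD:
CAD 6,370,000.00 ÷ 0.13424 = NOK 47,452,324.20
NOK 47,452,324.20 ÷ 12.331 = GBP 3,848,213.79
GBP 3,848,213.79 ÷ 0.59471 = CAD 6,470,740.00
Profit = CAD 6,470,740.00 − CAD 6,370,000.00

Profit: CAD 100,740.00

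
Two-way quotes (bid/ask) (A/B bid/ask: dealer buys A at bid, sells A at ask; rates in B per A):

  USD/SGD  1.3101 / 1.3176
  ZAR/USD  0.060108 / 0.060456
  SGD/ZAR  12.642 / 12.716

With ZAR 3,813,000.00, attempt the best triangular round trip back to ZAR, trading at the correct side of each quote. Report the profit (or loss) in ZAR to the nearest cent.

Best loop ZAR → USD → SGD → ZAR:
ZAR 3,813,000.00 × 0.060108 (sell ZAR at bid) = USD 229,191.80
USD 229,191.80 × 1.3101 (sell USD at bid) = SGD 300,264.18
SGD 300,264.18 × 12.642 (sell SGD at bid) = ZAR 3,795,939.79

Net result: ZAR -17,060.21 (no profitable arbitrage after spreads)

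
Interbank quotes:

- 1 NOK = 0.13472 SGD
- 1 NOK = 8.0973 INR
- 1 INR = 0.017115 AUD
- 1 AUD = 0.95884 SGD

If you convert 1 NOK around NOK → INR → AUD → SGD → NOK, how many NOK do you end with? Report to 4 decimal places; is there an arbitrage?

0.9864 (arbitrage exists)

Around NOK → INR → AUD → SGD → NOK: 1 × 8.0973 × 0.017115 × 0.95884 ÷ 0.13472 = 0.986350
Product < 1; profitable direction is NOK → SGD → AUD → INR → NOK.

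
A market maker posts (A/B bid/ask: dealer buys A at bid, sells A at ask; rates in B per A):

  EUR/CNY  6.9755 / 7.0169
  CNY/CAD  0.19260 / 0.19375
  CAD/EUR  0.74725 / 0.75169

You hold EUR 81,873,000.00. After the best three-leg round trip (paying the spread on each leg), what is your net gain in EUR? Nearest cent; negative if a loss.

Net profit: EUR 320,647.53

Best loop EUR → CNY → CAD → EUR:
EUR 81,873,000.00 × 6.9755 (sell EUR at bid) = CNY 571,105,111.50
CNY 571,105,111.50 × 0.19260 (sell CNY at bid) = CAD 109,994,844.47
CAD 109,994,844.47 × 0.74725 (sell CAD at bid) = EUR 82,193,647.53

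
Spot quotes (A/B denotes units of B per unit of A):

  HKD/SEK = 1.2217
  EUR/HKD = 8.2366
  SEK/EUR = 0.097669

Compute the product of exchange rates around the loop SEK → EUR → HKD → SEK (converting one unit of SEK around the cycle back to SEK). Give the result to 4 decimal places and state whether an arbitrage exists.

Around SEK → EUR → HKD → SEK: 1 × 0.097669 × 8.2366 × 1.2217 = 0.982809
Product < 1; profitable direction is SEK → HKD → EUR → SEK.

0.9828 (arbitrage exists)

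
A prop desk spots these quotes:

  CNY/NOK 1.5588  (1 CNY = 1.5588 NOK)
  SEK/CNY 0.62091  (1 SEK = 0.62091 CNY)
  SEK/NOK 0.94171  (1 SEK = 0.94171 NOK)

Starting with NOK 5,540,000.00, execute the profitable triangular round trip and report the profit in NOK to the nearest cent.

Profitable loop is NOK → SEK → CNY → NOK:
NOK 5,540,000.00 ÷ 0.94171 = SEK 5,882,915.12
SEK 5,882,915.12 × 0.62091 = CNY 3,652,760.83
CNY 3,652,760.83 × 1.5588 = NOK 5,693,923.58
Profit = NOK 5,693,923.58 − NOK 5,540,000.00

Profit: NOK 153,923.58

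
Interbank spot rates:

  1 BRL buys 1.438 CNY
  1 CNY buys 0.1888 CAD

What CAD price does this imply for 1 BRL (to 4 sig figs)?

1 BRL × 1.438 = 1.438 CNY
1.438 CNY × 0.1888 = 0.271494 CAD

BRL/CAD = 0.2715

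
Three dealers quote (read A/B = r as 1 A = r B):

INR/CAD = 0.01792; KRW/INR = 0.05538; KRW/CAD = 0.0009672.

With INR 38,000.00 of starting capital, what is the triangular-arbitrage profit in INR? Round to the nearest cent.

Profit: INR 990.45

Profitable loop is INR → CAD → KRW → INR:
INR 38,000.00 × 0.01792 = CAD 680.96
CAD 680.96 ÷ 0.0009672 = KRW 704,053
KRW 704,053 × 0.05538 = INR 38,990.45
Profit = INR 38,990.45 − INR 38,000.00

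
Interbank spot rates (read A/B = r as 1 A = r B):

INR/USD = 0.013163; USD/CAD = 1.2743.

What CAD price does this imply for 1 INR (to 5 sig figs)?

INR/CAD = 0.016774

1 INR × 0.013163 = 0.013163 USD
0.013163 USD × 1.2743 = 0.0167736 CAD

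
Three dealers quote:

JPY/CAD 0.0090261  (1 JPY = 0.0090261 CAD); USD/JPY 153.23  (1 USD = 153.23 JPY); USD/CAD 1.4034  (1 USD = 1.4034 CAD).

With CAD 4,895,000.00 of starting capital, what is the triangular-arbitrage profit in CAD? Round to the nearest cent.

Profit: CAD 71,955.01

Profitable loop is CAD → JPY → USD → CAD:
CAD 4,895,000.00 ÷ 0.0090261 = JPY 542,316,172
JPY 542,316,172 ÷ 153.23 = USD 3,539,229.73
USD 3,539,229.73 × 1.4034 = CAD 4,966,955.01
Profit = CAD 4,966,955.01 − CAD 4,895,000.00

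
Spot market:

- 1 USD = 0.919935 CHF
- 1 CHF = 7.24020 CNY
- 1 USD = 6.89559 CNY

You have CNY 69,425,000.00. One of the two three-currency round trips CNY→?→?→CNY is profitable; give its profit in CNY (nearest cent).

Profit: CNY 2,450,290.68

Profitable loop is CNY → CHF → USD → CNY:
CNY 69,425,000.00 ÷ 7.24020 = CHF 9,588,823.51
CHF 9,588,823.51 ÷ 0.919935 = USD 10,423,370.69
USD 10,423,370.69 × 6.89559 = CNY 71,875,290.68
Profit = CNY 71,875,290.68 − CNY 69,425,000.00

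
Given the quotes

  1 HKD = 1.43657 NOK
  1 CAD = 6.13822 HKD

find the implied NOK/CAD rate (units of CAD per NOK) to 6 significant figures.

1 NOK ÷ 1.43657 = 0.696103 HKD
0.696103 HKD ÷ 6.13822 = 0.113405 CAD

NOK/CAD = 0.113405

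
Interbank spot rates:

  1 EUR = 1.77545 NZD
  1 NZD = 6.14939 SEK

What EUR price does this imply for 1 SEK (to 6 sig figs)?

SEK/EUR = 0.0915924

1 SEK ÷ 6.14939 = 0.162618 NZD
0.162618 NZD ÷ 1.77545 = 0.0915924 EUR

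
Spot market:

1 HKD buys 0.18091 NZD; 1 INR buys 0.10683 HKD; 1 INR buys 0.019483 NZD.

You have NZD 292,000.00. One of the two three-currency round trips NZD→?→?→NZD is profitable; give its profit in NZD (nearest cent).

Profit: NZD 2,362.77

Profitable loop is NZD → HKD → INR → NZD:
NZD 292,000.00 ÷ 0.18091 = HKD 1,614,062.24
HKD 1,614,062.24 ÷ 0.10683 = INR 15,108,698.31
INR 15,108,698.31 × 0.019483 = NZD 294,362.77
Profit = NZD 294,362.77 − NZD 292,000.00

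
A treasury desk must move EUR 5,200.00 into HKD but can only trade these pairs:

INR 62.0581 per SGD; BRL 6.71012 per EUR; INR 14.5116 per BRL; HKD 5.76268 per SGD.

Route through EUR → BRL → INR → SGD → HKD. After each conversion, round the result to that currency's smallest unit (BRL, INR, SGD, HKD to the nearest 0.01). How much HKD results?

EUR 5,200.00 × 6.71012 = BRL 34,892.62
BRL 34,892.62 × 14.5116 = INR 506,347.74
INR 506,347.74 ÷ 62.0581 = SGD 8,159.25
SGD 8,159.25 × 5.76268 = HKD 47,019.15

HKD 47,019.15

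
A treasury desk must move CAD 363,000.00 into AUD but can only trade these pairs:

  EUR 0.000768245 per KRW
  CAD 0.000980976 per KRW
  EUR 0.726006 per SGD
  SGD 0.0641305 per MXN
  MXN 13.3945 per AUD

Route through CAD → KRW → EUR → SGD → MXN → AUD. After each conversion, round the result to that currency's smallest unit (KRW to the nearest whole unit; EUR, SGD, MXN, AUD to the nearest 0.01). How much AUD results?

AUD 455,844.43

CAD 363,000.00 ÷ 0.000980976 = KRW 370,039,634
KRW 370,039,634 × 0.000768245 = EUR 284,281.10
EUR 284,281.10 ÷ 0.726006 = SGD 391,568.53
SGD 391,568.53 ÷ 0.0641305 = MXN 6,105,808.16
MXN 6,105,808.16 ÷ 13.3945 = AUD 455,844.43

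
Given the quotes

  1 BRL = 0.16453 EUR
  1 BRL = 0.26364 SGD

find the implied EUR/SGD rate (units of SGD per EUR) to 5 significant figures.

EUR/SGD = 1.6024

1 EUR ÷ 0.16453 = 6.07792 BRL
6.07792 BRL × 0.26364 = 1.60238 SGD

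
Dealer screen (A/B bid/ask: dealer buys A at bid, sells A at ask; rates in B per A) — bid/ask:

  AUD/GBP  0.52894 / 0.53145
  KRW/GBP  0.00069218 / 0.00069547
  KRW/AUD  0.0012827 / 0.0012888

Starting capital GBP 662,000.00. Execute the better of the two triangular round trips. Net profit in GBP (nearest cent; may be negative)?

Best loop GBP → AUD → KRW → GBP:
GBP 662,000.00 ÷ 0.53145 (buy AUD at ask) = AUD 1,245,648.70
AUD 1,245,648.70 ÷ 0.0012888 (buy KRW at ask) = KRW 966,518,232
KRW 966,518,232 × 0.00069218 (sell KRW at bid) = GBP 669,004.59

Net profit: GBP 7,004.59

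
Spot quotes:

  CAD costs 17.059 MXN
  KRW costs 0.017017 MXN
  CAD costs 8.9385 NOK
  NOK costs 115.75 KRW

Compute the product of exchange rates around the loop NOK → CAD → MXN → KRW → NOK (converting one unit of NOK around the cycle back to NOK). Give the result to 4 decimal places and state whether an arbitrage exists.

0.9689 (arbitrage exists)

Around NOK → CAD → MXN → KRW → NOK: 1 ÷ 8.9385 × 17.059 ÷ 0.017017 ÷ 115.75 = 0.968913
Product < 1; profitable direction is NOK → KRW → MXN → CAD → NOK.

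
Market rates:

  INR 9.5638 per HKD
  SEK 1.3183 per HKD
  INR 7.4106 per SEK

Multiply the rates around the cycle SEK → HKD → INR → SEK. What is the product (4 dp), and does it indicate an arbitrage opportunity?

Around SEK → HKD → INR → SEK: 1 ÷ 1.3183 × 9.5638 ÷ 7.4106 = 0.978955
Product < 1; profitable direction is SEK → INR → HKD → SEK.

0.9790 (arbitrage exists)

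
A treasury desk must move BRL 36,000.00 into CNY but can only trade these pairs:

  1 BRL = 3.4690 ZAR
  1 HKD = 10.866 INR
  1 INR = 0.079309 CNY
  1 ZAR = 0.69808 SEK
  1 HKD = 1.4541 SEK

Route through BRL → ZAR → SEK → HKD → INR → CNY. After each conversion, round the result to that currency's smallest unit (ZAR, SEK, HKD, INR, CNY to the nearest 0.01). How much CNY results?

BRL 36,000.00 × 3.4690 = ZAR 124,884.00
ZAR 124,884.00 × 0.69808 = SEK 87,179.02
SEK 87,179.02 ÷ 1.4541 = HKD 59,953.94
HKD 59,953.94 × 10.866 = INR 651,459.51
INR 651,459.51 × 0.079309 = CNY 51,666.60

CNY 51,666.60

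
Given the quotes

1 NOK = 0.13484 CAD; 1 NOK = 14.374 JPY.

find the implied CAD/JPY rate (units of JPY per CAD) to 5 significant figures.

1 CAD ÷ 0.13484 = 7.4162 NOK
7.4162 NOK × 14.374 = 106.6 JPY

CAD/JPY = 106.60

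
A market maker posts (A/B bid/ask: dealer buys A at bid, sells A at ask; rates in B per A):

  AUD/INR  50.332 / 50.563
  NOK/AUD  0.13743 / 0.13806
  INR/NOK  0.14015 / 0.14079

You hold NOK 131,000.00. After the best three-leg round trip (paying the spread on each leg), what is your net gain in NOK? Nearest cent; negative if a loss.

Net profit: NOK 2,290.37

Best loop NOK → INR → AUD → NOK:
NOK 131,000.00 ÷ 0.14079 (buy INR at ask) = INR 930,463.81
INR 930,463.81 ÷ 50.563 (buy AUD at ask) = AUD 18,402.07
AUD 18,402.07 ÷ 0.13806 (buy NOK at ask) = NOK 133,290.37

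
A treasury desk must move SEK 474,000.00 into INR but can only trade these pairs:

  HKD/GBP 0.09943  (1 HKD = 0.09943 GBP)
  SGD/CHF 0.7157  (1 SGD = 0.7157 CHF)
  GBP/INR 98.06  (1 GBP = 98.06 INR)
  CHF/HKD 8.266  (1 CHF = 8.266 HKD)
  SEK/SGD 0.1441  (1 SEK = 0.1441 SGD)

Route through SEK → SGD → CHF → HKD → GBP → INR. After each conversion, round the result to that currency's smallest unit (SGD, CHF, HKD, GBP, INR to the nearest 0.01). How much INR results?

SEK 474,000.00 × 0.1441 = SGD 68,303.40
SGD 68,303.40 × 0.7157 = CHF 48,884.74
CHF 48,884.74 × 8.266 = HKD 404,081.26
HKD 404,081.26 × 0.09943 = GBP 40,177.80
GBP 40,177.80 × 98.06 = INR 3,939,835.07

INR 3,939,835.07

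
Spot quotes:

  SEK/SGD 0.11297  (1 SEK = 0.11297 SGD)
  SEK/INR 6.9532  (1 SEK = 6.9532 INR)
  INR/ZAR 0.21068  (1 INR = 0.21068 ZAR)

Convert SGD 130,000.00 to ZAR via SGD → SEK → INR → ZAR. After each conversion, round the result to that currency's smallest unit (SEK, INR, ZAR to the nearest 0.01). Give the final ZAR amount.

ZAR 1,685,730.93

SGD 130,000.00 ÷ 0.11297 = SEK 1,150,747.99
SEK 1,150,747.99 × 6.9532 = INR 8,001,380.92
INR 8,001,380.92 × 0.21068 = ZAR 1,685,730.93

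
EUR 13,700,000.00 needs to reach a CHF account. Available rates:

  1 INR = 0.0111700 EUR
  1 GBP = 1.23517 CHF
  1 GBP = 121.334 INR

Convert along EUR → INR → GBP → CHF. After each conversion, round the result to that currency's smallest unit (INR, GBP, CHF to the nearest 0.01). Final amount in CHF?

CHF 12,485,663.14

EUR 13,700,000.00 ÷ 0.0111700 = INR 1,226,499,552.37
INR 1,226,499,552.37 ÷ 121.334 = GBP 10,108,457.25
GBP 10,108,457.25 × 1.23517 = CHF 12,485,663.14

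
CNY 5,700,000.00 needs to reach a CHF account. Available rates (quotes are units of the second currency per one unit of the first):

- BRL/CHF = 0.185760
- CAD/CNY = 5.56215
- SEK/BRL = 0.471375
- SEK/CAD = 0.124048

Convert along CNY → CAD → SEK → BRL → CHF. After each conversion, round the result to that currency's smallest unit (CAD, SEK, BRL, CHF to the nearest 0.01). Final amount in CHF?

CHF 723,371.08

CNY 5,700,000.00 ÷ 5.56215 = CAD 1,024,783.58
CAD 1,024,783.58 ÷ 0.124048 = SEK 8,261,185.83
SEK 8,261,185.83 × 0.471375 = BRL 3,894,116.47
BRL 3,894,116.47 × 0.185760 = CHF 723,371.08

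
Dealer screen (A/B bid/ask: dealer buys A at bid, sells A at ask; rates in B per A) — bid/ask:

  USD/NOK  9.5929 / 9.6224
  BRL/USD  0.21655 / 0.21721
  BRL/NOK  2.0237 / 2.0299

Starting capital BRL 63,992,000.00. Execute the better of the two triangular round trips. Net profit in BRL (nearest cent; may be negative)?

Best loop BRL → USD → NOK → BRL:
BRL 63,992,000.00 × 0.21655 (sell BRL at bid) = USD 13,857,467.60
USD 13,857,467.60 × 9.5929 (sell USD at bid) = NOK 132,933,300.94
NOK 132,933,300.94 ÷ 2.0299 (buy BRL at ask) = BRL 65,487,610.69

Net profit: BRL 1,495,610.69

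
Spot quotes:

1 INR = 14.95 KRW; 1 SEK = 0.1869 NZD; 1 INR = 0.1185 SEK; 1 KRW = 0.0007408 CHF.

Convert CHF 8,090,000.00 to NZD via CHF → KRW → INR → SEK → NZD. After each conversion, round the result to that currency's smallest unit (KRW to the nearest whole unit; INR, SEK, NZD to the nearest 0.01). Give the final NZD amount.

NZD 16,178,341.82

CHF 8,090,000.00 ÷ 0.0007408 = KRW 10,920,626,350
KRW 10,920,626,350 ÷ 14.95 = INR 730,476,678.93
INR 730,476,678.93 × 0.1185 = SEK 86,561,486.45
SEK 86,561,486.45 × 0.1869 = NZD 16,178,341.82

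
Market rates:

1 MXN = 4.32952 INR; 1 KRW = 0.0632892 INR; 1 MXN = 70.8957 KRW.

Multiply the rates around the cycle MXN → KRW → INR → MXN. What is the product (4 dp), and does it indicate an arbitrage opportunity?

1.0364 (arbitrage exists)

Around MXN → KRW → INR → MXN: 1 × 70.8957 × 0.0632892 ÷ 4.32952 = 1.036358
Product > 1; profitable direction is MXN → KRW → INR → MXN.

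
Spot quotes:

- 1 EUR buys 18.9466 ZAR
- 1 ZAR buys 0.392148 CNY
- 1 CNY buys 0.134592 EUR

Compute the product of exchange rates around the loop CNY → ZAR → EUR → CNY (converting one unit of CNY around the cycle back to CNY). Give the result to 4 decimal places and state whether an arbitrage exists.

Around CNY → ZAR → EUR → CNY: 1 ÷ 0.392148 ÷ 18.9466 ÷ 0.134592 = 0.999999
Product ≈ 1 (deviation 0.000%, within rounding noise).

1.0000 (no arbitrage)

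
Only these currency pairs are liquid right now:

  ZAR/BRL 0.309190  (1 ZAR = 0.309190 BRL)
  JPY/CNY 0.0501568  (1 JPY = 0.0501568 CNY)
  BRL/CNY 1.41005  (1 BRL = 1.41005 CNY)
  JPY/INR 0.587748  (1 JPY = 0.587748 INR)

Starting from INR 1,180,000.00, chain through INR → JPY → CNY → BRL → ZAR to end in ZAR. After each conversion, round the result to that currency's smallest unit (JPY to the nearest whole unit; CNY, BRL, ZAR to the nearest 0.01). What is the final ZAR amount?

ZAR 230,972.70

INR 1,180,000.00 ÷ 0.587748 = JPY 2,007,663
JPY 2,007,663 × 0.0501568 = CNY 100,697.95
CNY 100,697.95 ÷ 1.41005 = BRL 71,414.45
BRL 71,414.45 ÷ 0.309190 = ZAR 230,972.70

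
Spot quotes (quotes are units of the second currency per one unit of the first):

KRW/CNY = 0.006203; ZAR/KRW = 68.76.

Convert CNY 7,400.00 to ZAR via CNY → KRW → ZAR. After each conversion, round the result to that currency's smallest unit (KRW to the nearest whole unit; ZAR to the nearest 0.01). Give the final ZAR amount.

CNY 7,400.00 ÷ 0.006203 = KRW 1,192,971
KRW 1,192,971 ÷ 68.76 = ZAR 17,349.78

ZAR 17,349.78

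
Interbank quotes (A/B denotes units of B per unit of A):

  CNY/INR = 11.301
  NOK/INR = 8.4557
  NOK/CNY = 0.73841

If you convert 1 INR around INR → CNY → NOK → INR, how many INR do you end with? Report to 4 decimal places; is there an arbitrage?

Around INR → CNY → NOK → INR: 1 ÷ 11.301 ÷ 0.73841 × 8.4557 = 1.013293
Product > 1; profitable direction is INR → CNY → NOK → INR.

1.0133 (arbitrage exists)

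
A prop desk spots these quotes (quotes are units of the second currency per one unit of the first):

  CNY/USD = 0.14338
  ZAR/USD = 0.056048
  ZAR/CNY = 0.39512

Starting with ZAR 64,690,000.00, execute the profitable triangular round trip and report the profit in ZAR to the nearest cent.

Profitable loop is ZAR → CNY → USD → ZAR:
ZAR 64,690,000.00 × 0.39512 = CNY 25,560,312.80
CNY 25,560,312.80 × 0.14338 = USD 3,664,837.65
USD 3,664,837.65 ÷ 0.056048 = ZAR 65,387,483.04
Profit = ZAR 65,387,483.04 − ZAR 64,690,000.00

Profit: ZAR 697,483.04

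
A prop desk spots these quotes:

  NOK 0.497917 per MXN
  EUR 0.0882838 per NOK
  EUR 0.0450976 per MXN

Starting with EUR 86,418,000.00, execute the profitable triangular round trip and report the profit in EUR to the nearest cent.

Profitable loop is EUR → NOK → MXN → EUR:
EUR 86,418,000.00 ÷ 0.0882838 = NOK 978,865,884.79
NOK 978,865,884.79 ÷ 0.497917 = MXN 1,965,921,799.81
MXN 1,965,921,799.81 × 0.0450976 = EUR 88,658,354.96
Profit = EUR 88,658,354.96 − EUR 86,418,000.00

Profit: EUR 2,240,354.96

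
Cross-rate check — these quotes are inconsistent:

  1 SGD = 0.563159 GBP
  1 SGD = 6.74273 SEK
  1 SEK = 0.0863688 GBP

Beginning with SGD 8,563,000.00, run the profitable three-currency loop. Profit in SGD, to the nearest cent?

Profit: SGD 291,979.70

Profitable loop is SGD → SEK → GBP → SGD:
SGD 8,563,000.00 × 6.74273 = SEK 57,737,996.99
SEK 57,737,996.99 × 0.0863688 = GBP 4,986,761.51
GBP 4,986,761.51 ÷ 0.563159 = SGD 8,854,979.70
Profit = SGD 8,854,979.70 − SGD 8,563,000.00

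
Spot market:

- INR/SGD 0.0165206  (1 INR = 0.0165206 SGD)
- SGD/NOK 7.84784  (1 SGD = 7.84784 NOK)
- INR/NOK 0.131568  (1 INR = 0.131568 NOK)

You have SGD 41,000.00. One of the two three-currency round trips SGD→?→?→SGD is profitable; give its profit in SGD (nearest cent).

Profit: SGD 606.21

Profitable loop is SGD → INR → NOK → SGD:
SGD 41,000.00 ÷ 0.0165206 = INR 2,481,750.06
INR 2,481,750.06 × 0.131568 = NOK 326,518.89
NOK 326,518.89 ÷ 7.84784 = SGD 41,606.21
Profit = SGD 41,606.21 − SGD 41,000.00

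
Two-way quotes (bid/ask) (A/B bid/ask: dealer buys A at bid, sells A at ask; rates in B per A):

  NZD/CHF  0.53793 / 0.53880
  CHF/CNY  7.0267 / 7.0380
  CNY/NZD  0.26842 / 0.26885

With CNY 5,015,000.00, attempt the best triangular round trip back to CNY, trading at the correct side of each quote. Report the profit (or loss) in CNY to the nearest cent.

Best loop CNY → NZD → CHF → CNY:
CNY 5,015,000.00 × 0.26842 (sell CNY at bid) = NZD 1,346,126.30
NZD 1,346,126.30 × 0.53793 (sell NZD at bid) = CHF 724,121.72
CHF 724,121.72 × 7.0267 (sell CHF at bid) = CNY 5,088,186.09

Net profit: CNY 73,186.09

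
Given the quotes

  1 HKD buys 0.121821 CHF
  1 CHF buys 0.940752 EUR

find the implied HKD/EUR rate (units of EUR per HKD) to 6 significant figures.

HKD/EUR = 0.114603

1 HKD × 0.121821 = 0.121821 CHF
0.121821 CHF × 0.940752 = 0.114603 EUR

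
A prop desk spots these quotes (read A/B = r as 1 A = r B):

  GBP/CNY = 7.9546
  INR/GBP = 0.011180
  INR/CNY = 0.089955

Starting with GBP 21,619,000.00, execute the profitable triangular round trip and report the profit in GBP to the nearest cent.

Profit: GBP 248,581.81

Profitable loop is GBP → INR → CNY → GBP:
GBP 21,619,000.00 ÷ 0.011180 = INR 1,933,720,930.23
INR 1,933,720,930.23 × 0.089955 = CNY 173,947,866.28
CNY 173,947,866.28 ÷ 7.9546 = GBP 21,867,581.81
Profit = GBP 21,867,581.81 − GBP 21,619,000.00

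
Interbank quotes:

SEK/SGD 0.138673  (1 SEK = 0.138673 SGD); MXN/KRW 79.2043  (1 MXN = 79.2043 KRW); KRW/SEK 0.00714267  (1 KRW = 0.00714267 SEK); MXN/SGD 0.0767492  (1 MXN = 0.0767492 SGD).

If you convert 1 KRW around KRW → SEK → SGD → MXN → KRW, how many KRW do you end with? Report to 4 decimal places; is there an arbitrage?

1.0222 (arbitrage exists)

Around KRW → SEK → SGD → MXN → KRW: 1 × 0.00714267 × 0.138673 ÷ 0.0767492 × 79.2043 = 1.022180
Product > 1; profitable direction is KRW → SEK → SGD → MXN → KRW.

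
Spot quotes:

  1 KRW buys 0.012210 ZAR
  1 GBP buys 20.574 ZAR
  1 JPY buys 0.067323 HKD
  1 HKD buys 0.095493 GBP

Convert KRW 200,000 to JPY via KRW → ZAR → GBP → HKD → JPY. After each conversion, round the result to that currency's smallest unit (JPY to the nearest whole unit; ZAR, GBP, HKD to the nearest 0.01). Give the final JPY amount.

KRW 200,000 × 0.012210 = ZAR 2,442.00
ZAR 2,442.00 ÷ 20.574 = GBP 118.69
GBP 118.69 ÷ 0.095493 = HKD 1,242.92
HKD 1,242.92 ÷ 0.067323 = JPY 18,462

JPY 18,462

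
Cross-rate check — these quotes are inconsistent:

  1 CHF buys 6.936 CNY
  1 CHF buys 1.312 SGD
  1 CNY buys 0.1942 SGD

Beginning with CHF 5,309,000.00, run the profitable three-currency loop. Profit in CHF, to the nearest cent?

Profit: CHF 141,510.75

Profitable loop is CHF → CNY → SGD → CHF:
CHF 5,309,000.00 × 6.936 = CNY 36,823,224.00
CNY 36,823,224.00 × 0.1942 = SGD 7,151,070.10
SGD 7,151,070.10 ÷ 1.312 = CHF 5,450,510.75
Profit = CHF 5,450,510.75 − CHF 5,309,000.00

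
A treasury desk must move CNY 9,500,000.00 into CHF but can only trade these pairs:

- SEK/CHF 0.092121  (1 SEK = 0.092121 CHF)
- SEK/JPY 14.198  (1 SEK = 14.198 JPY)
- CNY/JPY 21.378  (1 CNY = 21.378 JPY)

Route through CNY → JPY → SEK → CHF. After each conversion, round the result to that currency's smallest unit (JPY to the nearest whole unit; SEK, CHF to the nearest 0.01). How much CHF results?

CNY 9,500,000.00 × 21.378 = JPY 203,091,000
JPY 203,091,000 ÷ 14.198 = SEK 14,304,197.77
SEK 14,304,197.77 × 0.092121 = CHF 1,317,717.00

CHF 1,317,717.00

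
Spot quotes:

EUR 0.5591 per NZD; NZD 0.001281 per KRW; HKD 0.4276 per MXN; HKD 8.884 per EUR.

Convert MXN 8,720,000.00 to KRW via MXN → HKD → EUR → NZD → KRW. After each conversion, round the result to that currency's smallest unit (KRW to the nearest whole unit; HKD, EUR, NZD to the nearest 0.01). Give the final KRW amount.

KRW 586,012,678

MXN 8,720,000.00 × 0.4276 = HKD 3,728,672.00
HKD 3,728,672.00 ÷ 8.884 = EUR 419,706.44
EUR 419,706.44 ÷ 0.5591 = NZD 750,682.24
NZD 750,682.24 ÷ 0.001281 = KRW 586,012,678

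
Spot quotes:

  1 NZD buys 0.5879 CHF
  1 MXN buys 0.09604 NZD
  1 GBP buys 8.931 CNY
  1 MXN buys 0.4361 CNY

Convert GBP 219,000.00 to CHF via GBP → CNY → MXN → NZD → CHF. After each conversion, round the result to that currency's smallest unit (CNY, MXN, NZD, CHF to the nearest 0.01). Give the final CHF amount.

CHF 253,229.17

GBP 219,000.00 × 8.931 = CNY 1,955,889.00
CNY 1,955,889.00 ÷ 0.4361 = MXN 4,484,955.29
MXN 4,484,955.29 × 0.09604 = NZD 430,735.11
NZD 430,735.11 × 0.5879 = CHF 253,229.17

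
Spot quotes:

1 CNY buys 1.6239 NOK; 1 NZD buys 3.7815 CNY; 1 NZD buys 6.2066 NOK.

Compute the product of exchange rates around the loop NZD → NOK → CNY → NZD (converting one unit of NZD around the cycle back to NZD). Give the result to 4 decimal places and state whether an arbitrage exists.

Around NZD → NOK → CNY → NZD: 1 × 6.2066 ÷ 1.6239 ÷ 3.7815 = 1.010719
Product > 1; profitable direction is NZD → NOK → CNY → NZD.

1.0107 (arbitrage exists)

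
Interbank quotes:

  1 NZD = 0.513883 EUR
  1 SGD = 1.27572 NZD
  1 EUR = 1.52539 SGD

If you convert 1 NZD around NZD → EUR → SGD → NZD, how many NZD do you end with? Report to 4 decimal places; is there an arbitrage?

Around NZD → EUR → SGD → NZD: 1 × 0.513883 × 1.52539 × 1.27572 = 1.000001
Product ≈ 1 (deviation 0.000%, within rounding noise).

1.0000 (no arbitrage)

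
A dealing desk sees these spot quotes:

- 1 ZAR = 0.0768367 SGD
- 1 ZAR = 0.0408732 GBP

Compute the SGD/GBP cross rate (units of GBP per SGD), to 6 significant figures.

1 SGD ÷ 0.0768367 = 13.0146 ZAR
13.0146 ZAR × 0.0408732 = 0.531949 GBP

SGD/GBP = 0.531949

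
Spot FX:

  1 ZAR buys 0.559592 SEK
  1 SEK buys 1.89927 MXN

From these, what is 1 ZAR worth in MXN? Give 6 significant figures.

1 ZAR × 0.559592 = 0.559592 SEK
0.559592 SEK × 1.89927 = 1.06282 MXN

ZAR/MXN = 1.06282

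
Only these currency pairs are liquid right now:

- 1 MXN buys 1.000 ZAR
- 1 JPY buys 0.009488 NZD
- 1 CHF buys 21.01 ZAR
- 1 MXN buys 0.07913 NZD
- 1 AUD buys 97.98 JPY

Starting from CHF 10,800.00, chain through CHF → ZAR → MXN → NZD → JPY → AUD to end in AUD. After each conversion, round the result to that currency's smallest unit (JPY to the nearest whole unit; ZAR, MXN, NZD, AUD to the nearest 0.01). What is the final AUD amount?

AUD 19,314.30

CHF 10,800.00 × 21.01 = ZAR 226,908.00
ZAR 226,908.00 ÷ 1.000 = MXN 226,908.00
MXN 226,908.00 × 0.07913 = NZD 17,955.23
NZD 17,955.23 ÷ 0.009488 = JPY 1,892,415
JPY 1,892,415 ÷ 97.98 = AUD 19,314.30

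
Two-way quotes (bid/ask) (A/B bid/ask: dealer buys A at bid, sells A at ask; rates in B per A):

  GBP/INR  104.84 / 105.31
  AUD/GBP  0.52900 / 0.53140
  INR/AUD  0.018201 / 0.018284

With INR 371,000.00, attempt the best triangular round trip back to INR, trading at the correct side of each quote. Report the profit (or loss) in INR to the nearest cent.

Net profit: INR 3,500.02

Best loop INR → AUD → GBP → INR:
INR 371,000.00 × 0.018201 (sell INR at bid) = AUD 6,752.57
AUD 6,752.57 × 0.52900 (sell AUD at bid) = GBP 3,572.11
GBP 3,572.11 × 104.84 (sell GBP at bid) = INR 374,500.02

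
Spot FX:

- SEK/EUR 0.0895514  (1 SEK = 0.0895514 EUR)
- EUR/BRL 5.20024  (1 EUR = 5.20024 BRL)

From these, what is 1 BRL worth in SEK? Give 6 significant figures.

BRL/SEK = 2.14736

1 BRL ÷ 5.20024 = 0.192299 EUR
0.192299 EUR ÷ 0.0895514 = 2.14736 SEK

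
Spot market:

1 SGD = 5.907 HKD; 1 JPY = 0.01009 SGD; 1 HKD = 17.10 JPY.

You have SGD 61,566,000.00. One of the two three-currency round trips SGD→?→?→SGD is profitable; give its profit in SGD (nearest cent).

Profit: SGD 1,181,320.59

Profitable loop is SGD → HKD → JPY → SGD:
SGD 61,566,000.00 × 5.907 = HKD 363,670,362.00
HKD 363,670,362.00 × 17.10 = JPY 6,218,763,190
JPY 6,218,763,190 × 0.01009 = SGD 62,747,320.59
Profit = SGD 62,747,320.59 − SGD 61,566,000.00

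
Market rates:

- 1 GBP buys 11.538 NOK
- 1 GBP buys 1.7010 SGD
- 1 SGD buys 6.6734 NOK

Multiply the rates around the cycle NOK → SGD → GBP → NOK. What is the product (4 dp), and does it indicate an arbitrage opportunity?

Around NOK → SGD → GBP → NOK: 1 ÷ 6.6734 ÷ 1.7010 × 11.538 = 1.016434
Product > 1; profitable direction is NOK → SGD → GBP → NOK.

1.0164 (arbitrage exists)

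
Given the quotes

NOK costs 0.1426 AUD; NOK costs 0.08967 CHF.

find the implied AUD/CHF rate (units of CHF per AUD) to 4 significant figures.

1 AUD ÷ 0.1426 = 7.01262 NOK
7.01262 NOK × 0.08967 = 0.628822 CHF

AUD/CHF = 0.6288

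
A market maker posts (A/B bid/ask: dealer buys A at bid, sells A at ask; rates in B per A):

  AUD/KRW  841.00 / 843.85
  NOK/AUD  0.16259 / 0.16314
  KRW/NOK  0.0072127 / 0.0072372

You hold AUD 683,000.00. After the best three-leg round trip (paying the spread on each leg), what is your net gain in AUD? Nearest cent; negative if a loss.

Net profit: AUD 2,526.77

Best loop AUD → NOK → KRW → AUD:
AUD 683,000.00 ÷ 0.16314 (buy NOK at ask) = NOK 4,186,588.21
NOK 4,186,588.21 ÷ 0.0072372 (buy KRW at ask) = KRW 578,481,762
KRW 578,481,762 ÷ 843.85 (buy AUD at ask) = AUD 685,526.77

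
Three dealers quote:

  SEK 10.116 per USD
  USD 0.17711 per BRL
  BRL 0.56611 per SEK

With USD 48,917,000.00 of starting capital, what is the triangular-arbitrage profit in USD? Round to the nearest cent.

Profitable loop is USD → SEK → BRL → USD:
USD 48,917,000.00 × 10.116 = SEK 494,844,372.00
SEK 494,844,372.00 × 0.56611 = BRL 280,136,347.43
BRL 280,136,347.43 × 0.17711 = USD 49,614,948.49
Profit = USD 49,614,948.49 − USD 48,917,000.00

Profit: USD 697,948.49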